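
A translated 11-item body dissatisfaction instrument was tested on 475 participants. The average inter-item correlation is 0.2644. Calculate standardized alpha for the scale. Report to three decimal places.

Standardized α = k·r̄ / (1 + (k−1)·r̄) = 11 × 0.2644 / (1 + 10 × 0.2644)
  = 2.9084 / 3.6440 = 0.798

standardized alpha = 0.798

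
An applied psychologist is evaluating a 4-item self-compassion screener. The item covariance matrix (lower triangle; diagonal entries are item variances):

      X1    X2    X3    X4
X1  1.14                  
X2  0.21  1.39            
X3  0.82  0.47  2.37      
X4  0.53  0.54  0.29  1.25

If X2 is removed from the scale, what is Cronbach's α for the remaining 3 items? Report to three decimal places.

α = 0.612

Remaining items: X1, X3, X4 (k = 3).
Σσᵢ² = 1.14 + 2.37 + 1.25 = 4.76
Var(T) = 4.76 + 2 × 1.64 = 8.04
α (item deleted) = (3/2)·(1 − 4.76/8.04) = 0.612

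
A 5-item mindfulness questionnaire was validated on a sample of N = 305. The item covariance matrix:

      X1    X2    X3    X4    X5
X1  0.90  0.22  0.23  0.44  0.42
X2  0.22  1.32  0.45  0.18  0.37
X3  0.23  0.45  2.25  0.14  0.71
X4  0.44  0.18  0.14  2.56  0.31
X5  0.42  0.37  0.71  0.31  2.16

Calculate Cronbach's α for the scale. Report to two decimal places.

Σσᵢ² = 0.90 + 1.32 + 2.25 + 2.56 + 2.16 = 9.19
Sum of off-diagonal covariances = 3.47
σ²_total = 9.19 + 2 × 3.47 = 16.13
α = (k/(k−1))·(1 − Σσᵢ²/σ²_total) = (5/4)·(1 − 9.19/16.13) = 0.54

α = 0.54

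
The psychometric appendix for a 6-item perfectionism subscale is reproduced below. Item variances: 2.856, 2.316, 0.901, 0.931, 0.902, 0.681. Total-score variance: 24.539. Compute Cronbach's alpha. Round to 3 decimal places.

Cronbach's alpha = 0.780

Σσᵢ² = 2.856 + 2.316 + 0.901 + 0.931 + 0.902 + 0.681 = 8.587
α = (k/(k−1))·(1 − Σσᵢ²/σ²_total) = (6/5)·(1 − 8.587/24.539) = 0.780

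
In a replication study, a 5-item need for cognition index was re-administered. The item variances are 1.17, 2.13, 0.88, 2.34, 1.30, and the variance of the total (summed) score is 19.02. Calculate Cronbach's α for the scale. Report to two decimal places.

ΣVar(i) = 1.17 + 2.13 + 0.88 + 2.34 + 1.30 = 7.82
α = (k/(k−1))·(1 − ΣVar(i)/total variance) = (5/4)·(1 − 7.82/19.02) = 0.74

α = 0.74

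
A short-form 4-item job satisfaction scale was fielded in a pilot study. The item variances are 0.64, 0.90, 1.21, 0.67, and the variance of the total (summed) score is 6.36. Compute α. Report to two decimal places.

sum of item variances = 0.64 + 0.90 + 1.21 + 0.67 = 3.42
α = (k/(k−1))·(1 − sum of item variances/σ²_total) = (4/3)·(1 − 3.42/6.36) = 0.62

α = 0.62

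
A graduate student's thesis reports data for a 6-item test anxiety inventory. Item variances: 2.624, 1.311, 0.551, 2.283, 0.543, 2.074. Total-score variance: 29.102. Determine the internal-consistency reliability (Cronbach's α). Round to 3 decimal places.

Cronbach's α = 0.813

Σσᵢ² = 2.624 + 1.311 + 0.551 + 2.283 + 0.543 + 2.074 = 9.386
α = (k/(k−1))·(1 − Σσᵢ²/σ²_T) = (6/5)·(1 − 9.386/29.102) = 0.813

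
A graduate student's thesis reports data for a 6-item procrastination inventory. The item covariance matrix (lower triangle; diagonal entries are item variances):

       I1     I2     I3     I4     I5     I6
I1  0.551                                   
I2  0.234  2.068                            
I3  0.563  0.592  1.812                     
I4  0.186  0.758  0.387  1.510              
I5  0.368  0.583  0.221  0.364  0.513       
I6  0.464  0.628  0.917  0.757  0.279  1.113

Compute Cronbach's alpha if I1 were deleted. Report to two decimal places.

Cronbach's alpha = 0.76

Remaining items: I2, I3, I4, I5, I6 (k = 5).
sum of item variances = 2.068 + 1.812 + 1.510 + 0.513 + 1.113 = 7.016
σ²_total = 7.016 + 2 × 5.486 = 17.988
α (item deleted) = (5/4)·(1 − 7.016/17.988) = 0.76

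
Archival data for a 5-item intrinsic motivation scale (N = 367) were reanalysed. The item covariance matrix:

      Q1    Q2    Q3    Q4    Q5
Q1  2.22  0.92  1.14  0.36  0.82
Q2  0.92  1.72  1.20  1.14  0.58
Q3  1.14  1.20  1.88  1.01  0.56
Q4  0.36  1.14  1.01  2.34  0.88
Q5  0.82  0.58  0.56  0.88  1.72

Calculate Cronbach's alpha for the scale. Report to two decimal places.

ΣVar(i) = 2.22 + 1.72 + 1.88 + 2.34 + 1.72 = 9.88
Σ_{i<j} σ_ij = 8.61
σ²_total = 9.88 + 2 × 8.61 = 27.10
α = (k/(k−1))·(1 − ΣVar(i)/σ²_total) = (5/4)·(1 − 9.88/27.10) = 0.79

α = 0.79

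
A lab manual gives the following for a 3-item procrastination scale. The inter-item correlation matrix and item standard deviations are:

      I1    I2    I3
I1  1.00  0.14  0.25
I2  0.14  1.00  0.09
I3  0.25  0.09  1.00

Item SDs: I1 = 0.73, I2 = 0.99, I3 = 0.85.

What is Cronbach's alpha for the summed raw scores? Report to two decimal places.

α = 0.34

Σσ²ᵢ = 0.73² + 0.99² + 0.85² = 2.2355
Covariances σ_ij = r_ij · s_i · s_j:
  σ(I1,I2) = 0.14 × 0.73 × 0.99 = 0.1012
  σ(I1,I3) = 0.25 × 0.73 × 0.85 = 0.1551
  σ(I2,I3) = 0.09 × 0.99 × 0.85 = 0.0757
σ²_T = Σσ²ᵢ + 2·Σσ_ij = 2.2355 + 2 × 0.3320 = 2.8995
α = (3/2)·(1 − 2.2355/2.8995) = 0.34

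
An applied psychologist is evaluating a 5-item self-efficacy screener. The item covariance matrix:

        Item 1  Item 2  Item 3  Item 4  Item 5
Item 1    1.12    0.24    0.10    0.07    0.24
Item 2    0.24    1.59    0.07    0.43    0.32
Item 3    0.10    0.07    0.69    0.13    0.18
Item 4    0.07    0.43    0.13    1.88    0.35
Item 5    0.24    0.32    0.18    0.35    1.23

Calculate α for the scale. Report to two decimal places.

ΣVar(i) = 1.12 + 1.59 + 0.69 + 1.88 + 1.23 = 6.51
Sum of off-diagonal covariances = 2.13
σ²_total = 6.51 + 2 × 2.13 = 10.77
α = (k/(k−1))·(1 − ΣVar(i)/σ²_total) = (5/4)·(1 − 6.51/10.77) = 0.49

α = 0.49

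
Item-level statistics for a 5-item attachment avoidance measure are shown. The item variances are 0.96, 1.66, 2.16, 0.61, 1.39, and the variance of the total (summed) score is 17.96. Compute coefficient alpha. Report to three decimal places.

ΣVar(i) = 0.96 + 1.66 + 2.16 + 0.61 + 1.39 = 6.78
α = (k/(k−1))·(1 − ΣVar(i)/σ²_T) = (5/4)·(1 − 6.78/17.96) = 0.778

α = 0.778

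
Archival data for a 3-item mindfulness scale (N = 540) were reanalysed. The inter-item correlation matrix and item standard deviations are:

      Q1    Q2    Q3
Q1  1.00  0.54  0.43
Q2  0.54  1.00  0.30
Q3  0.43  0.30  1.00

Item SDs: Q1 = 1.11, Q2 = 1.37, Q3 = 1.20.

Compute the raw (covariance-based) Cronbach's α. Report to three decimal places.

Σσ²ᵢ = 1.11² + 1.37² + 1.20² = 4.5490
Covariances σ_ij = r_ij · s_i · s_j:
  σ(Q1,Q2) = 0.54 × 1.11 × 1.37 = 0.8212
  σ(Q1,Q3) = 0.43 × 1.11 × 1.20 = 0.5728
  σ(Q2,Q3) = 0.30 × 1.37 × 1.20 = 0.4932
σ²_T = Σσ²ᵢ + 2·Σσ_ij = 4.5490 + 2 × 1.8872 = 8.3234
α = (3/2)·(1 − 4.5490/8.3234) = 0.680

α = 0.680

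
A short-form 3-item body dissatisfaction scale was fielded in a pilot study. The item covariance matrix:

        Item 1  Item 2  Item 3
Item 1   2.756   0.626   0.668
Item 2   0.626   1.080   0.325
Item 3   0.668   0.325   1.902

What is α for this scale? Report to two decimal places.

α = 0.54

sum of item variances = 2.756 + 1.080 + 1.902 = 5.738
Σ_{i<j} σ_ij = 1.619
total variance = 5.738 + 2 × 1.619 = 8.976
α = (k/(k−1))·(1 − sum of item variances/total variance) = (3/2)·(1 − 5.738/8.976) = 0.54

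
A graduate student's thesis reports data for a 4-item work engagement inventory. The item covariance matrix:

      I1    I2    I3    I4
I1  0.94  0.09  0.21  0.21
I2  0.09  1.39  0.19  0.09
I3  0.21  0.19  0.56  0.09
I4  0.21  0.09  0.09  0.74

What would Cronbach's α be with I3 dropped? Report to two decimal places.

Remaining items: I1, I2, I4 (k = 3).
sum of item variances = 0.94 + 1.39 + 0.74 = 3.07
σ²_total = 3.07 + 2 × 0.39 = 3.85
α (item deleted) = (3/2)·(1 − 3.07/3.85) = 0.30

α = 0.30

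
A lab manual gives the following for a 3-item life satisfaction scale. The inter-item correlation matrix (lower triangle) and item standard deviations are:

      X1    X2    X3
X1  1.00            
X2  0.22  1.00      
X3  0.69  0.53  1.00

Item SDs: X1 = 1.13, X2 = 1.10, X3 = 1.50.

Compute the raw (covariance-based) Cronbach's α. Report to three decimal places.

α = 0.742

Σσ²ᵢ = 1.13² + 1.10² + 1.50² = 4.7369
Covariances σ_ij = r_ij · s_i · s_j:
  σ(X1,X2) = 0.22 × 1.13 × 1.10 = 0.2735
  σ(X1,X3) = 0.69 × 1.13 × 1.50 = 1.1695
  σ(X2,X3) = 0.53 × 1.10 × 1.50 = 0.8745
σ²_T = Σσ²ᵢ + 2·Σσ_ij = 4.7369 + 2 × 2.3175 = 9.3719
α = (3/2)·(1 − 4.7369/9.3719) = 0.742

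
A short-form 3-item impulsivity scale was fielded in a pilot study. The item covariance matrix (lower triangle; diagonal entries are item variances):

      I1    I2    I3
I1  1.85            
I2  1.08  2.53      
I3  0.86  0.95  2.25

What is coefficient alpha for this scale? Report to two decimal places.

α = 0.70

sum of item variances = 1.85 + 2.53 + 2.25 = 6.63
Σ_{i<j} σ_ij = 2.89
σ²_total = 6.63 + 2 × 2.89 = 12.41
α = (k/(k−1))·(1 − sum of item variances/σ²_total) = (3/2)·(1 − 6.63/12.41) = 0.70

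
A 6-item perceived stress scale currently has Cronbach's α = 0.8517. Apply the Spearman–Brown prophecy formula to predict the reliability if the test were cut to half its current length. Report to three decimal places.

Length factor m = 1/2
α' = m·α / (1 − (1−m)·α)
   = 1/2 × 0.8517 / (1 − (1 − 1/2) × 0.8517)
   = 0.4259 / 0.5741 = 0.742

predicted reliability = 0.742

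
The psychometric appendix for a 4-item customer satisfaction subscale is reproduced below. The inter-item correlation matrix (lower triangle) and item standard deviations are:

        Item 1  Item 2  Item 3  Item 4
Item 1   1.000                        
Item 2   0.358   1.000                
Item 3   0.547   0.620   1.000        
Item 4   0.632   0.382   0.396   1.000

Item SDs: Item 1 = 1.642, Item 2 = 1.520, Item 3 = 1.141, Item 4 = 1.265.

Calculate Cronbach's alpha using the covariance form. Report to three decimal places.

Σσ²ᵢ = 1.642² + 1.520² + 1.141² + 1.265² = 7.9087
Covariances σ_ij = r_ij · s_i · s_j:
  σ(Item 1,Item 2) = 0.358 × 1.642 × 1.520 = 0.8935
  σ(Item 1,Item 3) = 0.547 × 1.642 × 1.141 = 1.0248
  σ(Item 1,Item 4) = 0.632 × 1.642 × 1.265 = 1.3127
  σ(Item 2,Item 3) = 0.620 × 1.520 × 1.141 = 1.0753
  σ(Item 2,Item 4) = 0.382 × 1.520 × 1.265 = 0.7345
  σ(Item 3,Item 4) = 0.396 × 1.141 × 1.265 = 0.5716
σ²_T = Σσ²ᵢ + 2·Σσ_ij = 7.9087 + 2 × 5.6124 = 19.1335
α = (4/3)·(1 − 7.9087/19.1335) = 0.782

α = 0.782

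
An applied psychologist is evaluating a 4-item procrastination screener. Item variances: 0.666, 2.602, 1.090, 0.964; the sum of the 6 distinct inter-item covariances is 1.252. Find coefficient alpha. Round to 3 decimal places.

Σσᵢ² = 0.666 + 2.602 + 1.090 + 0.964 = 5.322
Sum of distinct covariances = 1.252
σ²_T = Σσᵢ² + 2·Σcov = 5.322 + 2 × 1.252 = 7.826
α = (4/3)·(1 − 5.322/7.826) = 0.427

coefficient alpha = 0.427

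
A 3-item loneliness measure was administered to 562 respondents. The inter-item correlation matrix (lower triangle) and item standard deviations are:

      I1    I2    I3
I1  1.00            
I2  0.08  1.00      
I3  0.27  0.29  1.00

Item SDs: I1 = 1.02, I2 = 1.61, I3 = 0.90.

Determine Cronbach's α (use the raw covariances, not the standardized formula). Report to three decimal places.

α = 0.397

Σσ²ᵢ = 1.02² + 1.61² + 0.90² = 4.4425
Covariances σ_ij = r_ij · s_i · s_j:
  σ(I1,I2) = 0.08 × 1.02 × 1.61 = 0.1314
  σ(I1,I3) = 0.27 × 1.02 × 0.90 = 0.2479
  σ(I2,I3) = 0.29 × 1.61 × 0.90 = 0.4202
σ²_T = Σσ²ᵢ + 2·Σσ_ij = 4.4425 + 2 × 0.7995 = 6.0415
α = (3/2)·(1 − 4.4425/6.0415) = 0.397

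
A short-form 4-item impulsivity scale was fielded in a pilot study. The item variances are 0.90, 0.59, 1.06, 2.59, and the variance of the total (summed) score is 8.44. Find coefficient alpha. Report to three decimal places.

α = 0.521

sum of item variances = 0.90 + 0.59 + 1.06 + 2.59 = 5.14
α = (k/(k−1))·(1 − sum of item variances/σ²_T) = (4/3)·(1 − 5.14/8.44) = 0.521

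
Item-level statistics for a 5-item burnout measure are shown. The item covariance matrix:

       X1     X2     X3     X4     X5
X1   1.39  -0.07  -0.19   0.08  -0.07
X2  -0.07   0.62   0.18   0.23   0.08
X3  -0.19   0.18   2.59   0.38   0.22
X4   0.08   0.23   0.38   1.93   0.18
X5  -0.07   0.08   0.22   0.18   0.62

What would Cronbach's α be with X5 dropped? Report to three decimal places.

α = 0.210

Remaining items: X1, X2, X3, X4 (k = 4).
ΣVar(i) = 1.39 + 0.62 + 2.59 + 1.93 = 6.53
total variance = 6.53 + 2 × 0.61 = 7.75
α (item deleted) = (4/3)·(1 − 6.53/7.75) = 0.210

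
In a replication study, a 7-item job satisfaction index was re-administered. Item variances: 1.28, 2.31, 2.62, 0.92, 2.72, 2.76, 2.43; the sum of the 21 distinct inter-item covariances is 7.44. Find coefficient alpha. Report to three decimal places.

α = 0.580

sum of item variances = 1.28 + 2.31 + 2.62 + 0.92 + 2.72 + 2.76 + 2.43 = 15.04
Sum of distinct covariances = 7.44
Var(T) = sum of item variances + 2·Σcov = 15.04 + 2 × 7.44 = 29.92
α = (7/6)·(1 − 15.04/29.92) = 0.580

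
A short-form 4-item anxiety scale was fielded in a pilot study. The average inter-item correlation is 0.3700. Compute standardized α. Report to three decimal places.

Standardized α = k·r̄ / (1 + (k−1)·r̄) = 4 × 0.3700 / (1 + 3 × 0.3700)
  = 1.4800 / 2.1100 = 0.701

standardized α = 0.701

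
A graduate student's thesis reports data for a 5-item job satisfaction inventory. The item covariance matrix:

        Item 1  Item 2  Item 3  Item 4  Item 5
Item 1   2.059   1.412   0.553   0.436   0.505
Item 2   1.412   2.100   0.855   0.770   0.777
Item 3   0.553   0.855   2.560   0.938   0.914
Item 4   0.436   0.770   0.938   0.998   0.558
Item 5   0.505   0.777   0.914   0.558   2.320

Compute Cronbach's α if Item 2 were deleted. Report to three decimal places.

Remaining items: Item 1, Item 3, Item 4, Item 5 (k = 4).
Σσ²ᵢ = 2.059 + 2.560 + 0.998 + 2.320 = 7.937
σ²_total = 7.937 + 2 × 3.904 = 15.745
α (item deleted) = (4/3)·(1 − 7.937/15.745) = 0.661

Cronbach's α = 0.661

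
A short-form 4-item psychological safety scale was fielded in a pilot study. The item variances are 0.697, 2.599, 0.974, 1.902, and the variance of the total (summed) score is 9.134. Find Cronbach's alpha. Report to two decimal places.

ΣVar(i) = 0.697 + 2.599 + 0.974 + 1.902 = 6.172
α = (k/(k−1))·(1 − ΣVar(i)/σ²_total) = (4/3)·(1 − 6.172/9.134) = 0.43

Cronbach's alpha = 0.43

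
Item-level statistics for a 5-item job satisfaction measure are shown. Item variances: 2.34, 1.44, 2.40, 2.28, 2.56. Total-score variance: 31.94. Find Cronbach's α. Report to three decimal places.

α = 0.819

ΣVar(i) = 2.34 + 1.44 + 2.40 + 2.28 + 2.56 = 11.02
α = (k/(k−1))·(1 − ΣVar(i)/Var(T)) = (5/4)·(1 − 11.02/31.94) = 0.819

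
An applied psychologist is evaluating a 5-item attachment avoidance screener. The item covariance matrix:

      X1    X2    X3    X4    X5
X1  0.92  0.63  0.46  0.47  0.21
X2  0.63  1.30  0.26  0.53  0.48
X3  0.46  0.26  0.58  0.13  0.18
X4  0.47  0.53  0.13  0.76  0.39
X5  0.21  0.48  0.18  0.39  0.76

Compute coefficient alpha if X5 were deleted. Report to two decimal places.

Remaining items: X1, X2, X3, X4 (k = 4).
Σσ²ᵢ = 0.92 + 1.30 + 0.58 + 0.76 = 3.56
σ²_T = 3.56 + 2 × 2.48 = 8.52
α (item deleted) = (4/3)·(1 − 3.56/8.52) = 0.78

coefficient alpha = 0.78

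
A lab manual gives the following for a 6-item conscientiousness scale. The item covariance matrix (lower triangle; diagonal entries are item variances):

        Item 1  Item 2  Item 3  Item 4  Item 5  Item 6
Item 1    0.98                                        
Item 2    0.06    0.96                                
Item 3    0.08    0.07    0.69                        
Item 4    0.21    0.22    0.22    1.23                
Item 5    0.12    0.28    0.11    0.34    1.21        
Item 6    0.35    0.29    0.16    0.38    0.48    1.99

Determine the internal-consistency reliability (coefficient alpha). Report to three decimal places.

Σσ²ᵢ = 0.98 + 0.96 + 0.69 + 1.23 + 1.21 + 1.99 = 7.06
Σ_{i<j} σ_ij = 3.37
σ²_total = 7.06 + 2 × 3.37 = 13.80
α = (k/(k−1))·(1 − Σσ²ᵢ/σ²_total) = (6/5)·(1 − 7.06/13.80) = 0.586

α = 0.586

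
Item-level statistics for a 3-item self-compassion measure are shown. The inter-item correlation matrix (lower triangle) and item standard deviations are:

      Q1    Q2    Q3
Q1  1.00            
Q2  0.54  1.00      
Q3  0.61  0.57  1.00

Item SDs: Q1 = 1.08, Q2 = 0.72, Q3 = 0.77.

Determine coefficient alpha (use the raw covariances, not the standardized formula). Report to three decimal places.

coefficient alpha = 0.783

Σσ²ᵢ = 1.08² + 0.72² + 0.77² = 2.2777
Covariances σ_ij = r_ij · s_i · s_j:
  σ(Q1,Q2) = 0.54 × 1.08 × 0.72 = 0.4199
  σ(Q1,Q3) = 0.61 × 1.08 × 0.77 = 0.5073
  σ(Q2,Q3) = 0.57 × 0.72 × 0.77 = 0.3160
σ²_T = Σσ²ᵢ + 2·Σσ_ij = 2.2777 + 2 × 1.2432 = 4.7641
α = (3/2)·(1 − 2.2777/4.7641) = 0.783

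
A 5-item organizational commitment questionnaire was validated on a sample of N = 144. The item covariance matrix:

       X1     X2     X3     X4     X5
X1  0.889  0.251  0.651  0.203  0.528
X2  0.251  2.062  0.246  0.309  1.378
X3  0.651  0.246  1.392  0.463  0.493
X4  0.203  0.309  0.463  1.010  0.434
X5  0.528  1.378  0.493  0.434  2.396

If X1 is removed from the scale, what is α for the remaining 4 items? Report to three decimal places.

Remaining items: X2, X3, X4, X5 (k = 4).
sum of item variances = 2.062 + 1.392 + 1.010 + 2.396 = 6.860
Var(T) = 6.860 + 2 × 3.323 = 13.506
α (item deleted) = (4/3)·(1 − 6.860/13.506) = 0.656

α = 0.656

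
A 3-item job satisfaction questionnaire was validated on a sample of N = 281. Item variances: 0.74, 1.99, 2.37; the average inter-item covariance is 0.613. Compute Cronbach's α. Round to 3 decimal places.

sum of item variances = 0.74 + 1.99 + 2.37 = 5.10
Sum of the 3 distinct covariances = 3 × 0.613 = 1.839
Var(T) = sum of item variances + 2·Σcov = 5.10 + 2 × 1.839 = 8.778
α = (3/2)·(1 − 5.10/8.778) = 0.629

Cronbach's α = 0.629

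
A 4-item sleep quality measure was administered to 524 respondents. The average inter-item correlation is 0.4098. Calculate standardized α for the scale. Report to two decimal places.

Standardized α = k·r̄ / (1 + (k−1)·r̄) = 4 × 0.4098 / (1 + 3 × 0.4098)
  = 1.6392 / 2.2294 = 0.74

standardized α = 0.74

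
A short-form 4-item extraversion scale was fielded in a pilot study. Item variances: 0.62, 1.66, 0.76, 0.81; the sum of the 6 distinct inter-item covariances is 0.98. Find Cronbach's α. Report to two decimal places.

Cronbach's α = 0.45

Σσᵢ² = 0.62 + 1.66 + 0.76 + 0.81 = 3.85
Sum of distinct covariances = 0.98
total variance = Σσᵢ² + 2·Σcov = 3.85 + 2 × 0.98 = 5.81
α = (4/3)·(1 − 3.85/5.81) = 0.45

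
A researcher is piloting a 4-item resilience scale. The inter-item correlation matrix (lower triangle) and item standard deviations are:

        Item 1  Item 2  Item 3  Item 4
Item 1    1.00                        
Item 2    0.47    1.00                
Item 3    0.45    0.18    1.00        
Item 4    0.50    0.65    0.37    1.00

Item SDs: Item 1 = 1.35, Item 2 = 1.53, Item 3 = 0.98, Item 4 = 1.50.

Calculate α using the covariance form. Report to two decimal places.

α = 0.76

Σσ²ᵢ = 1.35² + 1.53² + 0.98² + 1.50² = 7.3738
Covariances σ_ij = r_ij · s_i · s_j:
  σ(Item 1,Item 2) = 0.47 × 1.35 × 1.53 = 0.9708
  σ(Item 1,Item 3) = 0.45 × 1.35 × 0.98 = 0.5954
  σ(Item 1,Item 4) = 0.50 × 1.35 × 1.50 = 1.0125
  σ(Item 2,Item 3) = 0.18 × 1.53 × 0.98 = 0.2699
  σ(Item 2,Item 4) = 0.65 × 1.53 × 1.50 = 1.4918
  σ(Item 3,Item 4) = 0.37 × 0.98 × 1.50 = 0.5439
σ²_T = Σσ²ᵢ + 2·Σσ_ij = 7.3738 + 2 × 4.8843 = 17.1424
α = (4/3)·(1 − 7.3738/17.1424) = 0.76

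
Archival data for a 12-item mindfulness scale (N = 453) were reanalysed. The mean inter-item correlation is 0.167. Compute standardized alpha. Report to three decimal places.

Standardized α = k·r̄ / (1 + (k−1)·r̄) = 12 × 0.167 / (1 + 11 × 0.167)
  = 2.0040 / 2.8370 = 0.706

standardized alpha = 0.706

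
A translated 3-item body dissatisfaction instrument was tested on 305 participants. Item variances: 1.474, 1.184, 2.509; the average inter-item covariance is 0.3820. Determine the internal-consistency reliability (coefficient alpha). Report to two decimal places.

Σσ²ᵢ = 1.474 + 1.184 + 2.509 = 5.167
Sum of the 3 distinct covariances = 3 × 0.3820 = 1.1460
σ²_total = Σσ²ᵢ + 2·Σcov = 5.167 + 2 × 1.1460 = 7.4590
α = (3/2)·(1 − 5.167/7.4590) = 0.46

α = 0.46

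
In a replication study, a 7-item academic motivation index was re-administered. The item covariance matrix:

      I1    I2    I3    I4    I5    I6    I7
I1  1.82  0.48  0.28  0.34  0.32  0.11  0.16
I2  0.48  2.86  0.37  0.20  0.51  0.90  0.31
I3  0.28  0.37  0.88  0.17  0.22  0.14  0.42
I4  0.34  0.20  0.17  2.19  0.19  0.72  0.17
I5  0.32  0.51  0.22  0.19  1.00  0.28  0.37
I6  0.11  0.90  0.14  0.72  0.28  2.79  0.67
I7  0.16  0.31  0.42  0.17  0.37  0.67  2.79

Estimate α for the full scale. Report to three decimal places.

α = 0.590

ΣVar(i) = 1.82 + 2.86 + 0.88 + 2.19 + 1.00 + 2.79 + 2.79 = 14.33
Sum of off-diagonal covariances = 7.33
σ²_T = 14.33 + 2 × 7.33 = 28.99
α = (k/(k−1))·(1 − ΣVar(i)/σ²_T) = (7/6)·(1 − 14.33/28.99) = 0.590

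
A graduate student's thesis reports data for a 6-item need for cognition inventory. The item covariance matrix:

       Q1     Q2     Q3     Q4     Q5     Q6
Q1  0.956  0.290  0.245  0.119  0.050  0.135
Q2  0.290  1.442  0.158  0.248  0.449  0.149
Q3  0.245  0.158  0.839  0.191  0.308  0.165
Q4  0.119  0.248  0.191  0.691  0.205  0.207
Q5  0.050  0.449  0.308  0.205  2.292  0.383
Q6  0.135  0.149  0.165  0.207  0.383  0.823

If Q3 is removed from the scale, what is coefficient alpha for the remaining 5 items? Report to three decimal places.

coefficient alpha = 0.523

Remaining items: Q1, Q2, Q4, Q5, Q6 (k = 5).
Σσ²ᵢ = 0.956 + 1.442 + 0.691 + 2.292 + 0.823 = 6.204
Var(T) = 6.204 + 2 × 2.235 = 10.674
α (item deleted) = (5/4)·(1 − 6.204/10.674) = 0.523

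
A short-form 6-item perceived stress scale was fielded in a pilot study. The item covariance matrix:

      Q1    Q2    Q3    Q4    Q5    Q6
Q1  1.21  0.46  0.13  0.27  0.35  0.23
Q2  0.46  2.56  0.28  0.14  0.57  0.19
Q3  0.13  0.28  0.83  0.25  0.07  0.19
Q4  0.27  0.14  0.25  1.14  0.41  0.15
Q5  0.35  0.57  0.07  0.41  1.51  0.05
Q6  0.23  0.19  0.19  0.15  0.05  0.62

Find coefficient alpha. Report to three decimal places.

Σσᵢ² = 1.21 + 2.56 + 0.83 + 1.14 + 1.51 + 0.62 = 7.87
Σ_{i<j} σ_ij = 3.74
σ²_T = 7.87 + 2 × 3.74 = 15.35
α = (k/(k−1))·(1 − Σσᵢ²/σ²_T) = (6/5)·(1 − 7.87/15.35) = 0.585

α = 0.585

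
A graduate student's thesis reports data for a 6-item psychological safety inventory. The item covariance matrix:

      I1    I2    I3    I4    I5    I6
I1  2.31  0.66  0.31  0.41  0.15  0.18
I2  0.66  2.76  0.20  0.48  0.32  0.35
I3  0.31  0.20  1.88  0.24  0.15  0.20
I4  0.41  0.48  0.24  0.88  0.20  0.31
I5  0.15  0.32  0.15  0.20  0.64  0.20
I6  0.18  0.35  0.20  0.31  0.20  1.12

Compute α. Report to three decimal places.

α = 0.571

Σσᵢ² = 2.31 + 2.76 + 1.88 + 0.88 + 0.64 + 1.12 = 9.59
Σ_{i<j} σ_ij = 4.36
total variance = 9.59 + 2 × 4.36 = 18.31
α = (k/(k−1))·(1 − Σσᵢ²/total variance) = (6/5)·(1 − 9.59/18.31) = 0.571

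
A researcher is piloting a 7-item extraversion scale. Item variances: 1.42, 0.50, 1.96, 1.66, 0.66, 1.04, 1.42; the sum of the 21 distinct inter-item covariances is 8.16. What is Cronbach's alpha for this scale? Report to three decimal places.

ΣVar(i) = 1.42 + 0.50 + 1.96 + 1.66 + 0.66 + 1.04 + 1.42 = 8.66
Sum of distinct covariances = 8.16
σ²_total = ΣVar(i) + 2·Σcov = 8.66 + 2 × 8.16 = 24.98
α = (7/6)·(1 − 8.66/24.98) = 0.762

Cronbach's alpha = 0.762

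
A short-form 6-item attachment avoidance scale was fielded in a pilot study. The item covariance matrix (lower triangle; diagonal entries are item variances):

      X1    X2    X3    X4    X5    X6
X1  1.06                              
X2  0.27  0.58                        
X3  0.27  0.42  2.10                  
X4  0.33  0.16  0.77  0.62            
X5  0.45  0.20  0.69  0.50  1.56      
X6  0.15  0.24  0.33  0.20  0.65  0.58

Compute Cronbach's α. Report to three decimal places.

α = 0.761

sum of item variances = 1.06 + 0.58 + 2.10 + 0.62 + 1.56 + 0.58 = 6.50
Sum of off-diagonal covariances = 5.63
Var(T) = 6.50 + 2 × 5.63 = 17.76
α = (k/(k−1))·(1 − sum of item variances/Var(T)) = (6/5)·(1 − 6.50/17.76) = 0.761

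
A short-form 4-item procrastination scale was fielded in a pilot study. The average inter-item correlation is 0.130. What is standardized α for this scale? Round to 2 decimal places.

Standardized α = k·r̄ / (1 + (k−1)·r̄) = 4 × 0.130 / (1 + 3 × 0.130)
  = 0.5200 / 1.3900 = 0.37

standardized α = 0.37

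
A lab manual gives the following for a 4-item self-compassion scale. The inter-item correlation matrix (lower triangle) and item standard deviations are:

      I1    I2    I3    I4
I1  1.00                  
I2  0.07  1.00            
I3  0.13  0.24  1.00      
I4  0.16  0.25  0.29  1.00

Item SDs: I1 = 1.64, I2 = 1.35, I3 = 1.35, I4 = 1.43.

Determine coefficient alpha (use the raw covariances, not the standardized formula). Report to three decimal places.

α = 0.472

Σσ²ᵢ = 1.64² + 1.35² + 1.35² + 1.43² = 8.3795
Covariances σ_ij = r_ij · s_i · s_j:
  σ(I1,I2) = 0.07 × 1.64 × 1.35 = 0.1550
  σ(I1,I3) = 0.13 × 1.64 × 1.35 = 0.2878
  σ(I1,I4) = 0.16 × 1.64 × 1.43 = 0.3752
  σ(I2,I3) = 0.24 × 1.35 × 1.35 = 0.4374
  σ(I2,I4) = 0.25 × 1.35 × 1.43 = 0.4826
  σ(I3,I4) = 0.29 × 1.35 × 1.43 = 0.5598
σ²_T = Σσ²ᵢ + 2·Σσ_ij = 8.3795 + 2 × 2.2978 = 12.9751
α = (4/3)·(1 − 8.3795/12.9751) = 0.472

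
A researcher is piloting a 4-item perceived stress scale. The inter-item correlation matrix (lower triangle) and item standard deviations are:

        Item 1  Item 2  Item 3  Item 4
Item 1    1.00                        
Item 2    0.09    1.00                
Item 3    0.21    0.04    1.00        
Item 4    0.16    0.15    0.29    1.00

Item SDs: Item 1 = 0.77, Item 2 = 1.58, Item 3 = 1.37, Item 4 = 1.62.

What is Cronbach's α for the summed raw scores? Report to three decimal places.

Σσ²ᵢ = 0.77² + 1.58² + 1.37² + 1.62² = 7.5906
Covariances σ_ij = r_ij · s_i · s_j:
  σ(Item 1,Item 2) = 0.09 × 0.77 × 1.58 = 0.1095
  σ(Item 1,Item 3) = 0.21 × 0.77 × 1.37 = 0.2215
  σ(Item 1,Item 4) = 0.16 × 0.77 × 1.62 = 0.1996
  σ(Item 2,Item 3) = 0.04 × 1.58 × 1.37 = 0.0866
  σ(Item 2,Item 4) = 0.15 × 1.58 × 1.62 = 0.3839
  σ(Item 3,Item 4) = 0.29 × 1.37 × 1.62 = 0.6436
σ²_T = Σσ²ᵢ + 2·Σσ_ij = 7.5906 + 2 × 1.6447 = 10.8800
α = (4/3)·(1 − 7.5906/10.8800) = 0.403

α = 0.403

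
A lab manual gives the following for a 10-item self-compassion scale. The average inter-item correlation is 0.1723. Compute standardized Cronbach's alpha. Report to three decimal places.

standardized Cronbach's alpha = 0.676

Standardized α = k·r̄ / (1 + (k−1)·r̄) = 10 × 0.1723 / (1 + 9 × 0.1723)
  = 1.7230 / 2.5507 = 0.676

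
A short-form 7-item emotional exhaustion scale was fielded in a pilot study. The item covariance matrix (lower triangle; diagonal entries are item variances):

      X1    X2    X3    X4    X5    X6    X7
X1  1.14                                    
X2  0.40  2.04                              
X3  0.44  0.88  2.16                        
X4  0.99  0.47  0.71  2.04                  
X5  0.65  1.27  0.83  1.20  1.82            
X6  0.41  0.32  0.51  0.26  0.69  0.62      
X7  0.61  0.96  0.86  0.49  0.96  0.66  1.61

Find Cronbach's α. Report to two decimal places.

α = 0.84

sum of item variances = 1.14 + 2.04 + 2.16 + 2.04 + 1.82 + 0.62 + 1.61 = 11.43
Σ_{i<j} σ_ij = 14.57
Var(T) = 11.43 + 2 × 14.57 = 40.57
α = (k/(k−1))·(1 − sum of item variances/Var(T)) = (7/6)·(1 − 11.43/40.57) = 0.84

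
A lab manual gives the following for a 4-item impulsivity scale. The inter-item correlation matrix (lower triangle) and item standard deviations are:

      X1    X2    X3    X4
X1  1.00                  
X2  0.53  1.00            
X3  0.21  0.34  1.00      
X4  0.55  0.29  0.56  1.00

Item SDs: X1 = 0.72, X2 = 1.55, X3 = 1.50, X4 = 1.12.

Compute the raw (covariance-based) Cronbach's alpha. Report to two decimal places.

Cronbach's alpha = 0.69

Σσ²ᵢ = 0.72² + 1.55² + 1.50² + 1.12² = 6.4253
Covariances σ_ij = r_ij · s_i · s_j:
  σ(X1,X2) = 0.53 × 0.72 × 1.55 = 0.5915
  σ(X1,X3) = 0.21 × 0.72 × 1.50 = 0.2268
  σ(X1,X4) = 0.55 × 0.72 × 1.12 = 0.4435
  σ(X2,X3) = 0.34 × 1.55 × 1.50 = 0.7905
  σ(X2,X4) = 0.29 × 1.55 × 1.12 = 0.5034
  σ(X3,X4) = 0.56 × 1.50 × 1.12 = 0.9408
σ²_T = Σσ²ᵢ + 2·Σσ_ij = 6.4253 + 2 × 3.4965 = 13.4183
α = (4/3)·(1 − 6.4253/13.4183) = 0.69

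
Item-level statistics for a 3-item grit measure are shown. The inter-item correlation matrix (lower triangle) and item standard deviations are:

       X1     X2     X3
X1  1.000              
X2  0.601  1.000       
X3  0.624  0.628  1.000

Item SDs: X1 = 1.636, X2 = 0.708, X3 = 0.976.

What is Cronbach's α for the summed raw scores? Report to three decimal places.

α = 0.761

Σσ²ᵢ = 1.636² + 0.708² + 0.976² = 4.1303
Covariances σ_ij = r_ij · s_i · s_j:
  σ(X1,X2) = 0.601 × 1.636 × 0.708 = 0.6961
  σ(X1,X3) = 0.624 × 1.636 × 0.976 = 0.9964
  σ(X2,X3) = 0.628 × 0.708 × 0.976 = 0.4340
σ²_T = Σσ²ᵢ + 2·Σσ_ij = 4.1303 + 2 × 2.1265 = 8.3833
α = (3/2)·(1 − 4.1303/8.3833) = 0.761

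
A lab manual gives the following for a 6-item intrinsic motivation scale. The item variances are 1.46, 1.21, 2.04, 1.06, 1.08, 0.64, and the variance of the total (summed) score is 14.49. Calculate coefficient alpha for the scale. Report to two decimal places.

sum of item variances = 1.46 + 1.21 + 2.04 + 1.06 + 1.08 + 0.64 = 7.49
α = (k/(k−1))·(1 − sum of item variances/total variance) = (6/5)·(1 − 7.49/14.49) = 0.58

coefficient alpha = 0.58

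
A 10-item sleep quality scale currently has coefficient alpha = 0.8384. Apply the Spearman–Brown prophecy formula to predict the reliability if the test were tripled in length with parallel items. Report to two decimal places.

Length factor m = 3
α' = m·α / (1 + (m−1)·α)
   = 3 × 0.8384 / (1 + (3 − 1) × 0.8384)
   = 2.5152 / 2.6768 = 0.94

predicted reliability = 0.94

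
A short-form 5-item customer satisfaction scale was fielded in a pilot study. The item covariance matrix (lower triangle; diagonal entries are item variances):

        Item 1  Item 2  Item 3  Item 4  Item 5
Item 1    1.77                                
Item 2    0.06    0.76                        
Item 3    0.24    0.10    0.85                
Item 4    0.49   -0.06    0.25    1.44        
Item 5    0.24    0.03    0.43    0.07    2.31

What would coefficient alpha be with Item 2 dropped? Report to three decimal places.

coefficient alpha = 0.468

Remaining items: Item 1, Item 3, Item 4, Item 5 (k = 4).
ΣVar(i) = 1.77 + 0.85 + 1.44 + 2.31 = 6.37
σ²_T = 6.37 + 2 × 1.72 = 9.81
α (item deleted) = (4/3)·(1 − 6.37/9.81) = 0.468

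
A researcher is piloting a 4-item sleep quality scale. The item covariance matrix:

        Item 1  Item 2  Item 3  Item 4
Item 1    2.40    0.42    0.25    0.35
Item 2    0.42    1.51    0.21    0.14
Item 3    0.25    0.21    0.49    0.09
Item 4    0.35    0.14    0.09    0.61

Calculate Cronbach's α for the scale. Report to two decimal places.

α = 0.49

Σσ²ᵢ = 2.40 + 1.51 + 0.49 + 0.61 = 5.01
Σ_{i<j} σ_ij = 1.46
total variance = 5.01 + 2 × 1.46 = 7.93
α = (k/(k−1))·(1 − Σσ²ᵢ/total variance) = (4/3)·(1 − 5.01/7.93) = 0.49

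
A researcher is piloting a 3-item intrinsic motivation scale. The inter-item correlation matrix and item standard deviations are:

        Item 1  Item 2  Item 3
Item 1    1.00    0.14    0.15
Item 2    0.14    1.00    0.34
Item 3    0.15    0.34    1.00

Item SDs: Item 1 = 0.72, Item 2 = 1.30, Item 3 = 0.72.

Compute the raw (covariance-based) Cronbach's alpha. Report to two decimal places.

Σσ²ᵢ = 0.72² + 1.30² + 0.72² = 2.7268
Covariances σ_ij = r_ij · s_i · s_j:
  σ(Item 1,Item 2) = 0.14 × 0.72 × 1.30 = 0.1310
  σ(Item 1,Item 3) = 0.15 × 0.72 × 0.72 = 0.0778
  σ(Item 2,Item 3) = 0.34 × 1.30 × 0.72 = 0.3182
σ²_T = Σσ²ᵢ + 2·Σσ_ij = 2.7268 + 2 × 0.5270 = 3.7808
α = (3/2)·(1 − 2.7268/3.7808) = 0.42

α = 0.42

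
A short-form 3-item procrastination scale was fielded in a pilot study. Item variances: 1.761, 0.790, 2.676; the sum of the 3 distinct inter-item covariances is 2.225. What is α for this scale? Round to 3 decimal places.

Σσ²ᵢ = 1.761 + 0.790 + 2.676 = 5.227
Sum of distinct covariances = 2.225
total variance = Σσ²ᵢ + 2·Σcov = 5.227 + 2 × 2.225 = 9.677
α = (3/2)·(1 − 5.227/9.677) = 0.690

α = 0.690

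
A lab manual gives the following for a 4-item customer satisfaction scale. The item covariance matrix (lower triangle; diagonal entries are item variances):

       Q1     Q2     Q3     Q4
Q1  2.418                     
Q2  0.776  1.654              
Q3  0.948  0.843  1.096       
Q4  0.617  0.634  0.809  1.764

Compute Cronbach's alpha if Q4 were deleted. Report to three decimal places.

Remaining items: Q1, Q2, Q3 (k = 3).
Σσᵢ² = 2.418 + 1.654 + 1.096 = 5.168
total variance = 5.168 + 2 × 2.567 = 10.302
α (item deleted) = (3/2)·(1 − 5.168/10.302) = 0.748

α = 0.748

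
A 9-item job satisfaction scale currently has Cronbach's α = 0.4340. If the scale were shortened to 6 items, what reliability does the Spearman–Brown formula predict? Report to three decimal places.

Length factor m = 6/9 = 0.6667
α' = m·α / (1 − (1−m)·α)
   = 6/9 × 0.4340 / (1 − (1 − 6/9) × 0.4340)
   = 0.2893 / 0.8553 = 0.338

predicted reliability = 0.338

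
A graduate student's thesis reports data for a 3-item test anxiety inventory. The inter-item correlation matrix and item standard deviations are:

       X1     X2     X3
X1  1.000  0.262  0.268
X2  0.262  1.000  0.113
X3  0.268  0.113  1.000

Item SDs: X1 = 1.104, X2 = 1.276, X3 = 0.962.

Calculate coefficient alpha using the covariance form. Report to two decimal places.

Σσ²ᵢ = 1.104² + 1.276² + 0.962² = 3.7724
Covariances σ_ij = r_ij · s_i · s_j:
  σ(X1,X2) = 0.262 × 1.104 × 1.276 = 0.3691
  σ(X1,X3) = 0.268 × 1.104 × 0.962 = 0.2846
  σ(X2,X3) = 0.113 × 1.276 × 0.962 = 0.1387
σ²_T = Σσ²ᵢ + 2·Σσ_ij = 3.7724 + 2 × 0.7924 = 5.3572
α = (3/2)·(1 − 3.7724/5.3572) = 0.44

coefficient alpha = 0.44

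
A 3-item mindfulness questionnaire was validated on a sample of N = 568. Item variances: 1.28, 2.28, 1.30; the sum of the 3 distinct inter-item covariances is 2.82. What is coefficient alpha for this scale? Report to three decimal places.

α = 0.806

Σσᵢ² = 1.28 + 2.28 + 1.30 = 4.86
Sum of distinct covariances = 2.82
total variance = Σσᵢ² + 2·Σcov = 4.86 + 2 × 2.82 = 10.50
α = (3/2)·(1 − 4.86/10.50) = 0.806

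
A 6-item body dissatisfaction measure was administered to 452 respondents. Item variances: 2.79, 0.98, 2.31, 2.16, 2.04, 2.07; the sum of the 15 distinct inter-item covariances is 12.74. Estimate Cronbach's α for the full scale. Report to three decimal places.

α = 0.808

sum of item variances = 2.79 + 0.98 + 2.31 + 2.16 + 2.04 + 2.07 = 12.35
Sum of distinct covariances = 12.74
σ²_total = sum of item variances + 2·Σcov = 12.35 + 2 × 12.74 = 37.83
α = (6/5)·(1 − 12.35/37.83) = 0.808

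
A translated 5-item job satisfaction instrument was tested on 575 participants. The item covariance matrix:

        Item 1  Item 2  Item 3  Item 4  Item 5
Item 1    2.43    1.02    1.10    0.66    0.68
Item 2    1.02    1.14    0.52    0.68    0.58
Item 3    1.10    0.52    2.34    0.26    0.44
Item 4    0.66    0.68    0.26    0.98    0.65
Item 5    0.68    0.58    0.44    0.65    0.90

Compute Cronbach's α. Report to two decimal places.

Cronbach's α = 0.79

ΣVar(i) = 2.43 + 1.14 + 2.34 + 0.98 + 0.90 = 7.79
Sum of off-diagonal covariances = 6.59
σ²_total = 7.79 + 2 × 6.59 = 20.97
α = (k/(k−1))·(1 − ΣVar(i)/σ²_total) = (5/4)·(1 − 7.79/20.97) = 0.79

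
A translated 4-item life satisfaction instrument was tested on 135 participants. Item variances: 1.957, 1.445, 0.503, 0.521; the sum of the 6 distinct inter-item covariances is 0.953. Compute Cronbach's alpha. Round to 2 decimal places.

Cronbach's alpha = 0.40

sum of item variances = 1.957 + 1.445 + 0.503 + 0.521 = 4.426
Sum of distinct covariances = 0.953
total variance = sum of item variances + 2·Σcov = 4.426 + 2 × 0.953 = 6.332
α = (4/3)·(1 − 4.426/6.332) = 0.40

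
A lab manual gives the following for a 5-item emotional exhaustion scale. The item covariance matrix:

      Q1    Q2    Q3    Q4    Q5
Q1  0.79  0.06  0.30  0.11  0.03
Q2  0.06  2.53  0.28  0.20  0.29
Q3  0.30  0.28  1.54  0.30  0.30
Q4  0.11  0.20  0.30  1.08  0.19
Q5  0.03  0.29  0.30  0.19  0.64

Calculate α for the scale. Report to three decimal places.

sum of item variances = 0.79 + 2.53 + 1.54 + 1.08 + 0.64 = 6.58
Σ_{i<j} σ_ij = 2.06
Var(T) = 6.58 + 2 × 2.06 = 10.70
α = (k/(k−1))·(1 − sum of item variances/Var(T)) = (5/4)·(1 − 6.58/10.70) = 0.481

α = 0.481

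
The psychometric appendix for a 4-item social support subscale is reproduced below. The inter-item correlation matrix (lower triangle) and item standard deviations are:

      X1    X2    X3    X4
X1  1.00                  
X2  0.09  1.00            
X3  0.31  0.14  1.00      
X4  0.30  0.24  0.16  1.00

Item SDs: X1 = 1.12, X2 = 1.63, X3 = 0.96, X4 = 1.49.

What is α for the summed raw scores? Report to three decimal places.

α = 0.487

Σσ²ᵢ = 1.12² + 1.63² + 0.96² + 1.49² = 7.0530
Covariances σ_ij = r_ij · s_i · s_j:
  σ(X1,X2) = 0.09 × 1.12 × 1.63 = 0.1643
  σ(X1,X3) = 0.31 × 1.12 × 0.96 = 0.3333
  σ(X1,X4) = 0.30 × 1.12 × 1.49 = 0.5006
  σ(X2,X3) = 0.14 × 1.63 × 0.96 = 0.2191
  σ(X2,X4) = 0.24 × 1.63 × 1.49 = 0.5829
  σ(X3,X4) = 0.16 × 0.96 × 1.49 = 0.2289
σ²_T = Σσ²ᵢ + 2·Σσ_ij = 7.0530 + 2 × 2.0291 = 11.1112
α = (4/3)·(1 − 7.0530/11.1112) = 0.487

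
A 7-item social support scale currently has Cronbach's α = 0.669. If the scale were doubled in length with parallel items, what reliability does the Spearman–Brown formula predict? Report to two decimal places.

predicted reliability = 0.80

Length factor m = 2
α' = m·α / (1 + (m−1)·α)
   = 2 × 0.669 / (1 + (2 − 1) × 0.669)
   = 1.3380 / 1.6690 = 0.80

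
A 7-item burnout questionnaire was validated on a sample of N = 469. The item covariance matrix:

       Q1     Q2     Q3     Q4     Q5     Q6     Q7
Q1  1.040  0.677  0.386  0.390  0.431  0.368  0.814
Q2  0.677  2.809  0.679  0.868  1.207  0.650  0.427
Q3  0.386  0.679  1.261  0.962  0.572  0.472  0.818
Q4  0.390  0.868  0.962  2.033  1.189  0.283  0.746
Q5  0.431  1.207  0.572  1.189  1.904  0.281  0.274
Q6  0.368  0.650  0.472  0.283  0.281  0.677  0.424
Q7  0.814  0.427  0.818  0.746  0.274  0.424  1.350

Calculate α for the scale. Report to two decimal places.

α = 0.82

sum of item variances = 1.040 + 2.809 + 1.261 + 2.033 + 1.904 + 0.677 + 1.350 = 11.074
Σ_{i<j} σ_ij = 12.918
σ²_total = 11.074 + 2 × 12.918 = 36.910
α = (k/(k−1))·(1 − sum of item variances/σ²_total) = (7/6)·(1 − 11.074/36.910) = 0.82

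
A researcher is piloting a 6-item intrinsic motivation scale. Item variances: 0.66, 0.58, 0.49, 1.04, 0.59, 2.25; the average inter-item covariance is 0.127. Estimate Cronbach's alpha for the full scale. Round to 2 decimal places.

α = 0.49

Σσᵢ² = 0.66 + 0.58 + 0.49 + 1.04 + 0.59 + 2.25 = 5.61
Sum of the 15 distinct covariances = 15 × 0.127 = 1.905
σ²_T = Σσᵢ² + 2·Σcov = 5.61 + 2 × 1.905 = 9.420
α = (6/5)·(1 − 5.61/9.420) = 0.49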